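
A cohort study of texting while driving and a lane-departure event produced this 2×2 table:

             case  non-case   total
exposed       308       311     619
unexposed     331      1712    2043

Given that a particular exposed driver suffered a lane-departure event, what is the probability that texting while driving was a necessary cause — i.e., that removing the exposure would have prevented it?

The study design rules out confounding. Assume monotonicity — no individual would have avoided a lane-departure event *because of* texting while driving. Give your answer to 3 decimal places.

p₁ = P(outcome | exposed) = 308/619 = 0.49758
p₀ = P(outcome | unexposed) = 331/2043 = 0.16202
Under exogeneity and monotonicity, PN = (p₁ − p₀) / p₁.
PN = (0.49758 − 0.16202) / 0.49758 = 0.33556 / 0.49758 ≈ 0.6744

PN ≈ 0.674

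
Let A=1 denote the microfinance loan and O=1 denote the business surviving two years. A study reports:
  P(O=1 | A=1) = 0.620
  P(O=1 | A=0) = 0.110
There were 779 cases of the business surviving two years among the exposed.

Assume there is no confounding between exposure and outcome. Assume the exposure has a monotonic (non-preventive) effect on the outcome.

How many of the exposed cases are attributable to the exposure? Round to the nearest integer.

Let p₁ = 0.62, p₀ = 0.11.
PN = (p₁ − p₀)/p₁ = (0.62 − 0.11) / 0.62 ≈ 0.82258.
Attributable cases ≈ PN × (exposed cases) = 0.82258 × 779 ≈ 640.79.

about 641 cases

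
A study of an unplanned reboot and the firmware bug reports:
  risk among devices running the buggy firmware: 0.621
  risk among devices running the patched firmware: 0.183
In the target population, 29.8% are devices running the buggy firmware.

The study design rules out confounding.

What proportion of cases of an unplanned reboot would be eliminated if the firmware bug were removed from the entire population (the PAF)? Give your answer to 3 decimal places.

Let p₁ = 0.621, p₀ = 0.183.
Overall risk P(Y=1) = π·p₁ + (1−π)·p₀ = 0.298×0.621 + 0.702×0.183 = 0.31352.
Under exogeneity, PAF = [P(Y=1) − p₀] / P(Y=1).
PAF = (0.31352 − 0.183) / 0.31352 ≈ 0.4163

PAF ≈ 0.416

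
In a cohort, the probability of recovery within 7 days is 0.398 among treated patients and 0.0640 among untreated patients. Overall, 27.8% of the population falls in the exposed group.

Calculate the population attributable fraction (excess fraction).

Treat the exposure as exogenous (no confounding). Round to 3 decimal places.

Let p₁ = 0.398, p₀ = 0.064.
Overall risk P(Y=1) = π·p₁ + (1−π)·p₀ = 0.278×0.398 + 0.722×0.064 = 0.15685.
Under exogeneity, PAF = [P(Y=1) − p₀] / P(Y=1).
PAF = (0.15685 − 0.064) / 0.15685 ≈ 0.5920

PAF ≈ 0.592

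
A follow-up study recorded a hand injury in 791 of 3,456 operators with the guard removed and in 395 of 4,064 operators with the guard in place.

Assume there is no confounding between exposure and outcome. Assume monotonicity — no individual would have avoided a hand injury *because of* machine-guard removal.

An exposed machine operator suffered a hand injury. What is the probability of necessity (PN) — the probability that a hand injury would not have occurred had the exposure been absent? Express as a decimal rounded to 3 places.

p₁ = P(outcome | exposed) = 791/3456 = 0.22888
p₀ = P(outcome | unexposed) = 395/4064 = 0.097195
Under exogeneity and monotonicity, PN = (p₁ − p₀) / p₁.
PN = (0.22888 − 0.097195) / 0.22888 = 0.13168 / 0.22888 ≈ 0.5753

PN ≈ 0.575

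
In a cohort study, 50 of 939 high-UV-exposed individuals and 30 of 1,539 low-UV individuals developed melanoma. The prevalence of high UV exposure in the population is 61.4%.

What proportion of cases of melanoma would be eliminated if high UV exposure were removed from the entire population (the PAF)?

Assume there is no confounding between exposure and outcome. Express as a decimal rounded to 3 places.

p₁ = P(outcome | exposed) = 50/939 = 0.053248
p₀ = P(outcome | unexposed) = 30/1539 = 0.019493
Overall risk P(Y=1) = π·p₁ + (1−π)·p₀ = 0.614×0.053248 + 0.386×0.019493 = 0.040219.
Under exogeneity, PAF = [P(Y=1) − p₀] / P(Y=1).
PAF = (0.040219 − 0.019493) / 0.040219 ≈ 0.5153

PAF ≈ 0.515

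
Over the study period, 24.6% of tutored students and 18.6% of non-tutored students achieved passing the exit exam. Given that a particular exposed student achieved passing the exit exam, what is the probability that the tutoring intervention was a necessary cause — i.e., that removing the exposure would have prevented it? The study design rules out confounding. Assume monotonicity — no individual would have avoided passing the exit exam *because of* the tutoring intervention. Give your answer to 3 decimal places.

PN ≈ 0.244

p₁ = 0.246, p₀ = 0.186.
Under exogeneity and monotonicity, PN = (p₁ − p₀) / p₁.
PN = (0.246 − 0.186) / 0.246 = 0.06 / 0.246 ≈ 0.2439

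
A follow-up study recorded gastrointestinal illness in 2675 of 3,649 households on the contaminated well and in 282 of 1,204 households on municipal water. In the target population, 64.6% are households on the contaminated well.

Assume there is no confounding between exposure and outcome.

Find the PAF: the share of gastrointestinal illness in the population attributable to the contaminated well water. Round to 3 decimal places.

p₁ = P(outcome | exposed) = 2675/3649 = 0.73308
p₀ = P(outcome | unexposed) = 282/1204 = 0.23422
Overall risk P(Y=1) = π·p₁ + (1−π)·p₀ = 0.646×0.73308 + 0.354×0.23422 = 0.55648.
Under exogeneity, PAF = [P(Y=1) − p₀] / P(Y=1).
PAF = (0.55648 − 0.23422) / 0.55648 ≈ 0.5791

PAF ≈ 0.579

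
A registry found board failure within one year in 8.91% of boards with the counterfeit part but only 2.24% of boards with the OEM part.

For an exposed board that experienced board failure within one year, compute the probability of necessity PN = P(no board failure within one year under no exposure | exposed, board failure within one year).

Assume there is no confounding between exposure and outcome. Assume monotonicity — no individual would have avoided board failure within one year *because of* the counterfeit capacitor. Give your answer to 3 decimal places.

p₁ = 0.0891, p₀ = 0.0224.
Under exogeneity and monotonicity, PN = (p₁ − p₀) / p₁.
PN = (0.0891 − 0.0224) / 0.0891 = 0.0667 / 0.0891 ≈ 0.7486

PN ≈ 0.749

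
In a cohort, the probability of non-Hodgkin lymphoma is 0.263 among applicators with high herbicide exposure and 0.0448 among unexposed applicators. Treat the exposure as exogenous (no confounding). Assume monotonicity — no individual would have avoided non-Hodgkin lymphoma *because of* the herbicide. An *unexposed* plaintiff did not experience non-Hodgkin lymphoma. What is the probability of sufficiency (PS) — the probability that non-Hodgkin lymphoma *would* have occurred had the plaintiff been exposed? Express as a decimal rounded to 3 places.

Let p₁ = 0.263, p₀ = 0.0448.
Under exogeneity and monotonicity, PS = (p₁ − p₀) / (1 − p₀).
PS = (0.263 − 0.0448) / (1 − 0.0448) = 0.2182 / 0.9552 ≈ 0.2284

PS ≈ 0.228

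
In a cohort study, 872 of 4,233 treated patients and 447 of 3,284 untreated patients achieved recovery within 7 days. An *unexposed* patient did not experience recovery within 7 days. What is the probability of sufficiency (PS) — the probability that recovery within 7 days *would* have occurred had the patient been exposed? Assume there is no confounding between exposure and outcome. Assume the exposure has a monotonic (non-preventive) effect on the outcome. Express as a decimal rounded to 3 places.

p₁ = P(outcome | exposed) = 872/4233 = 0.206
p₀ = P(outcome | unexposed) = 447/3284 = 0.13611
Under exogeneity and monotonicity, PS = (p₁ − p₀) / (1 − p₀).
PS = (0.206 − 0.13611) / (1 − 0.13611) = 0.069886 / 0.86389 ≈ 0.0809

PS ≈ 0.081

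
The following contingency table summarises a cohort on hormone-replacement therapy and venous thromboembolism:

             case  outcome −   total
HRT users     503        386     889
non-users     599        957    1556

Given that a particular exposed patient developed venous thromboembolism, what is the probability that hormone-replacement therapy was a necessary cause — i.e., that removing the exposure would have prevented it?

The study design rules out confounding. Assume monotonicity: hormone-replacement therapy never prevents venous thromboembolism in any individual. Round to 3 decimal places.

PN ≈ 0.320

p₁ = P(outcome | exposed) = 503/889 = 0.5658
p₀ = P(outcome | unexposed) = 599/1556 = 0.38496
Under exogeneity and monotonicity, PN = (p₁ − p₀) / p₁.
PN = (0.5658 − 0.38496) / 0.5658 = 0.18084 / 0.5658 ≈ 0.3196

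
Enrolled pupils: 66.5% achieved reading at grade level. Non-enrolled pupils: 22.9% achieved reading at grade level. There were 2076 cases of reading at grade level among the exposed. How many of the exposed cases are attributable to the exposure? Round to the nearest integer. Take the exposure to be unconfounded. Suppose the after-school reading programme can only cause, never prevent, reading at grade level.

about 1361 cases

p₁ = 0.665, p₀ = 0.229.
PN = (p₁ − p₀)/p₁ = (0.665 − 0.229) / 0.665 ≈ 0.65564.
Attributable cases ≈ PN × (exposed cases) = 0.65564 × 2076 ≈ 1361.11.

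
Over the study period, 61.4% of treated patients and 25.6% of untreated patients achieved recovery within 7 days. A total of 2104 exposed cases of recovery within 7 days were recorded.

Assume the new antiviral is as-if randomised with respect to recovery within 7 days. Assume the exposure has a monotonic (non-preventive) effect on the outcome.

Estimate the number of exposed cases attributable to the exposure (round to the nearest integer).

about 1227 cases

p₁ = 0.614, p₀ = 0.256.
PN = (p₁ − p₀)/p₁ = (0.614 − 0.256) / 0.614 ≈ 0.58306.
Attributable cases ≈ PN × (exposed cases) = 0.58306 × 2104 ≈ 1226.76.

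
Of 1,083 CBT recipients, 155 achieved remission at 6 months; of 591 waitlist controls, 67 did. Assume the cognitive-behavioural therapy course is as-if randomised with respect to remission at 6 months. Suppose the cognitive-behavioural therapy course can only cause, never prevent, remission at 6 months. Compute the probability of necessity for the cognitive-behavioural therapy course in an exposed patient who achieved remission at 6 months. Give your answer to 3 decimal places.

p₁ = P(outcome | exposed) = 155/1083 = 0.14312
p₀ = P(outcome | unexposed) = 67/591 = 0.11337
Under exogeneity and monotonicity, PN = (p₁ − p₀) / p₁.
PN = (0.14312 − 0.11337) / 0.14312 = 0.029754 / 0.14312 ≈ 0.2079

PN ≈ 0.208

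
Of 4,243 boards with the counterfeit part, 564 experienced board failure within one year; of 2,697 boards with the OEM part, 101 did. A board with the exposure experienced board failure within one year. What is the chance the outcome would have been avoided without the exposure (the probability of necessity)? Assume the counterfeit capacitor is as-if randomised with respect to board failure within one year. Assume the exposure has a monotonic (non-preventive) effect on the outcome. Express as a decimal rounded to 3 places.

p₁ = P(outcome | exposed) = 564/4243 = 0.13292
p₀ = P(outcome | unexposed) = 101/2697 = 0.037449
Under exogeneity and monotonicity, PN = (p₁ − p₀) / p₁.
PN = (0.13292 − 0.037449) / 0.13292 = 0.095476 / 0.13292 ≈ 0.7183

PN ≈ 0.718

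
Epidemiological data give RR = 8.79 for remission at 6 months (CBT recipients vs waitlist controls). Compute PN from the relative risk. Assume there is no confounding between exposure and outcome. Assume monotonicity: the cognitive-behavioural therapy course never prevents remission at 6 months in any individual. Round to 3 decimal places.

Under exogeneity and monotonicity, PN = (RR − 1) / RR = 1 − 1/RR.
PN = (8.79 − 1) / 8.79 = 7.79 / 8.79 ≈ 0.8862

PN ≈ 0.886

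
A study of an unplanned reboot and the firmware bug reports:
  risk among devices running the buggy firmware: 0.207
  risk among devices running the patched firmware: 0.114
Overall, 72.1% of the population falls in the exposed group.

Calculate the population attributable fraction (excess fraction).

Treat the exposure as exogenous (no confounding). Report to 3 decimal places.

PAF ≈ 0.370

Let p₁ = 0.207, p₀ = 0.114.
Overall risk P(Y=1) = π·p₁ + (1−π)·p₀ = 0.721×0.207 + 0.279×0.114 = 0.18105.
Under exogeneity, PAF = [P(Y=1) − p₀] / P(Y=1).
PAF = (0.18105 − 0.114) / 0.18105 ≈ 0.3704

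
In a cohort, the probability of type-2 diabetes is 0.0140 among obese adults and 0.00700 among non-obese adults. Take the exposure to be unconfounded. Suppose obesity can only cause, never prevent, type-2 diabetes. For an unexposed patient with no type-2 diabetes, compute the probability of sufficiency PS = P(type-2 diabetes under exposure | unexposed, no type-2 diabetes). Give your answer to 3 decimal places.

Let p₁ = 0.014, p₀ = 0.007.
Under exogeneity and monotonicity, PS = (p₁ − p₀) / (1 − p₀).
PS = (0.014 − 0.007) / (1 − 0.007) = 0.007 / 0.993 ≈ 0.0070

PS ≈ 0.007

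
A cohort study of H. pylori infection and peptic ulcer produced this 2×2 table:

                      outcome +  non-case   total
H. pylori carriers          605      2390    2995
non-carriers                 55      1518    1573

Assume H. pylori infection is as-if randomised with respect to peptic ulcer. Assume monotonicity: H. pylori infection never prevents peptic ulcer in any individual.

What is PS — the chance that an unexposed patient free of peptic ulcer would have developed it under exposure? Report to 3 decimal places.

p₁ = P(outcome | exposed) = 605/2995 = 0.202
p₀ = P(outcome | unexposed) = 55/1573 = 0.034965
Under exogeneity and monotonicity, PS = (p₁ − p₀)/(1 − p₀).
PS = (0.202 − 0.034965) / 0.96503 ≈ 0.1731

PS ≈ 0.173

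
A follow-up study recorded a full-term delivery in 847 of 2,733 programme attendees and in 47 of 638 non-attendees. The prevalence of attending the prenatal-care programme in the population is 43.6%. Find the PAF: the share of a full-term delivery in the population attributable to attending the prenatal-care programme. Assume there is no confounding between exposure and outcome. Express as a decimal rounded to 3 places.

p₁ = P(outcome | exposed) = 847/2733 = 0.30992
p₀ = P(outcome | unexposed) = 47/638 = 0.073668
Overall risk P(Y=1) = π·p₁ + (1−π)·p₀ = 0.436×0.30992 + 0.564×0.073668 = 0.17667.
Under exogeneity, PAF = [P(Y=1) − p₀] / P(Y=1).
PAF = (0.17667 − 0.073668) / 0.17667 ≈ 0.5830

PAF ≈ 0.583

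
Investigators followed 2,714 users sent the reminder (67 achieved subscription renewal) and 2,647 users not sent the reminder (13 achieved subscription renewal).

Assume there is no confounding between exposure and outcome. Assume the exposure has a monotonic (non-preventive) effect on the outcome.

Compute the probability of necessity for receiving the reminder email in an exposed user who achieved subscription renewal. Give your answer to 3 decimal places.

PN ≈ 0.801

p₁ = P(outcome | exposed) = 67/2714 = 0.024687
p₀ = P(outcome | unexposed) = 13/2647 = 0.0049112
Under exogeneity and monotonicity, PN = (p₁ − p₀) / p₁.
PN = (0.024687 − 0.0049112) / 0.024687 = 0.019776 / 0.024687 ≈ 0.8011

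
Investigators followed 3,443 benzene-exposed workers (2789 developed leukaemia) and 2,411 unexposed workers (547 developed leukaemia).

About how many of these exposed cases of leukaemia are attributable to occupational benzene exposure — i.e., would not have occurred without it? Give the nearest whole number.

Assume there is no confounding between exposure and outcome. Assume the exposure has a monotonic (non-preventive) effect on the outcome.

p₁ = P(outcome | exposed) = 2789/3443 = 0.81005
p₀ = P(outcome | unexposed) = 547/2411 = 0.22688
PN = (p₁ − p₀)/p₁ = (0.81005 − 0.22688) / 0.81005 ≈ 0.71992.
Attributable cases ≈ PN × (exposed cases) = 0.71992 × 2789 ≈ 2007.86.

about 2008 cases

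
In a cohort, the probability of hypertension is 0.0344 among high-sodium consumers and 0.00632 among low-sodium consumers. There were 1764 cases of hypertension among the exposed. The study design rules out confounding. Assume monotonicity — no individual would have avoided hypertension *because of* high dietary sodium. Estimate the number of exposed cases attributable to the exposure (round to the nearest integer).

Let p₁ = 0.0344, p₀ = 0.00632.
PN = (p₁ − p₀)/p₁ = (0.0344 − 0.00632) / 0.0344 ≈ 0.81628.
Attributable cases ≈ PN × (exposed cases) = 0.81628 × 1764 ≈ 1439.92.

about 1440 cases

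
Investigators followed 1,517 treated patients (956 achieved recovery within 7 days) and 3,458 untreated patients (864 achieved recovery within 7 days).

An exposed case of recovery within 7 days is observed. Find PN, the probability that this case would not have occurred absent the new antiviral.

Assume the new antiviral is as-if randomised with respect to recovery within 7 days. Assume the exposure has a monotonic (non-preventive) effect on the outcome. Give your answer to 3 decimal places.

PN ≈ 0.604

p₁ = P(outcome | exposed) = 956/1517 = 0.63019
p₀ = P(outcome | unexposed) = 864/3458 = 0.24986
Under exogeneity and monotonicity, PN = (p₁ − p₀) / p₁.
PN = (0.63019 − 0.24986) / 0.63019 = 0.38034 / 0.63019 ≈ 0.6035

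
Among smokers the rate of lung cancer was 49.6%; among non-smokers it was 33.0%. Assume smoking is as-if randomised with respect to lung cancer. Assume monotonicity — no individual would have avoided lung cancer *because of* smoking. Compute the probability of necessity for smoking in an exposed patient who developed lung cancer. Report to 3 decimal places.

p₁ = 0.496, p₀ = 0.33.
Under exogeneity and monotonicity, PN = (p₁ − p₀) / p₁.
PN = (0.496 − 0.33) / 0.496 = 0.166 / 0.496 ≈ 0.3347

PN ≈ 0.335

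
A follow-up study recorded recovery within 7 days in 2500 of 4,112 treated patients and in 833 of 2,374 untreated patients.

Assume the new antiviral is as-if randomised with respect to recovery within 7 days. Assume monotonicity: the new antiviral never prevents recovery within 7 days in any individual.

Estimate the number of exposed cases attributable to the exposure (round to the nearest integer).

p₁ = P(outcome | exposed) = 2500/4112 = 0.60798
p₀ = P(outcome | unexposed) = 833/2374 = 0.35088
PN = (p₁ − p₀)/p₁ = (0.60798 − 0.35088) / 0.60798 ≈ 0.42287.
Attributable cases ≈ PN × (exposed cases) = 0.42287 × 2500 ≈ 1057.16.

about 1057 cases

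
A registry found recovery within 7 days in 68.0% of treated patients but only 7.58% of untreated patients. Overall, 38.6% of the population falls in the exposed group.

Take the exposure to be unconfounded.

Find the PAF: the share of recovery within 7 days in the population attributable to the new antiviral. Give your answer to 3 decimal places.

p₁ = 0.68, p₀ = 0.0758.
Overall risk P(Y=1) = π·p₁ + (1−π)·p₀ = 0.386×0.68 + 0.614×0.0758 = 0.30902.
Under exogeneity, PAF = [P(Y=1) − p₀] / P(Y=1).
PAF = (0.30902 − 0.0758) / 0.30902 ≈ 0.7547

PAF ≈ 0.755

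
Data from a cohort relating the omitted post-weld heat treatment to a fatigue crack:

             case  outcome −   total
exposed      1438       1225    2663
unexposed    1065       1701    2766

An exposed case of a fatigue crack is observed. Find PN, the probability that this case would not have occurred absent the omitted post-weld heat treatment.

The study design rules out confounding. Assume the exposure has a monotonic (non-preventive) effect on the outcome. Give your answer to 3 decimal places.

p₁ = P(outcome | exposed) = 1438/2663 = 0.53999
p₀ = P(outcome | unexposed) = 1065/2766 = 0.38503
Under exogeneity and monotonicity, PN = (p₁ − p₀) / p₁.
PN = (0.53999 − 0.38503) / 0.53999 = 0.15496 / 0.53999 ≈ 0.2870

PN ≈ 0.287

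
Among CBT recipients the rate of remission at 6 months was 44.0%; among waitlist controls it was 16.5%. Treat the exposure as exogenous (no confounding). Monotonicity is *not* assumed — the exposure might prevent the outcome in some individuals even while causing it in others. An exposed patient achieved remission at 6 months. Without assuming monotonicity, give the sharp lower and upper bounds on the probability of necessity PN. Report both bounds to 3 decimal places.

0.625 ≤ PN ≤ 1.000

p₁ = 0.44, p₀ = 0.165.
Under exogeneity alone the bounds on PN are max{0,(p₁−p₀)/p₁} ≤ PN ≤ min{1,(1−p₀)/p₁}.
  lower = (p₁ − p₀)/p₁ = 0.275 / 0.44 ≈ 0.6250
  upper = min{1, (1 − p₀)/p₁} = 0.835 / 0.44 ≈ 1.8977 → capped at 1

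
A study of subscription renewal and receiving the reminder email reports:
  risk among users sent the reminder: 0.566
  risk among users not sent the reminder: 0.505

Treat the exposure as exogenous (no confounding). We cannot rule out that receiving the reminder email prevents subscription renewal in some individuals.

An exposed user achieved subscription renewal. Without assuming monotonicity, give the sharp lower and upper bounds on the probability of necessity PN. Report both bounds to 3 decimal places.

0.108 ≤ PN ≤ 0.875

Let p₁ = 0.566, p₀ = 0.505.
Under exogeneity alone the bounds on PN are max{0,(p₁−p₀)/p₁} ≤ PN ≤ min{1,(1−p₀)/p₁}.
  lower = (p₁ − p₀)/p₁ = 0.061 / 0.566 ≈ 0.1078
  upper = min{1, (1 − p₀)/p₁} = 0.495 / 0.566 ≈ 0.8746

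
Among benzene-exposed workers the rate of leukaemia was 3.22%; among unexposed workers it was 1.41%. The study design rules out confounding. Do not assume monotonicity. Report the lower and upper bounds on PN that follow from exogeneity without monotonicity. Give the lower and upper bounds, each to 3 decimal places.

0.562 ≤ PN ≤ 1.000

p₁ = 0.0322, p₀ = 0.0141.
Under exogeneity alone the bounds on PN are max{0,(p₁−p₀)/p₁} ≤ PN ≤ min{1,(1−p₀)/p₁}.
  lower = (p₁ − p₀)/p₁ = 0.0181 / 0.0322 ≈ 0.5621
  upper = min{1, (1 − p₀)/p₁} = 0.9859 / 0.0322 ≈ 30.6180 → capped at 1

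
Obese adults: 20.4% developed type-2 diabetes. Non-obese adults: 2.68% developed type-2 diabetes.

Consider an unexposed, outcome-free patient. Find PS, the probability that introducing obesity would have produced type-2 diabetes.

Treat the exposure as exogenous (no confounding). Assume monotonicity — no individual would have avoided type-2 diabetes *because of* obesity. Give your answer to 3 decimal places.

PS ≈ 0.182

p₁ = 0.204, p₀ = 0.0268.
Under exogeneity and monotonicity, PS = (p₁ − p₀) / (1 − p₀).
PS = (0.204 − 0.0268) / (1 − 0.0268) = 0.1772 / 0.9732 ≈ 0.1821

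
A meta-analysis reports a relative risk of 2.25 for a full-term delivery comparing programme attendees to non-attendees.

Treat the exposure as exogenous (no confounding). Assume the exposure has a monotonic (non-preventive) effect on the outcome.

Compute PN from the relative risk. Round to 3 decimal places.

Under exogeneity and monotonicity, PN = (RR − 1) / RR = 1 − 1/RR.
PN = (2.25 − 1) / 2.25 = 1.25 / 2.25 ≈ 0.5556

PN ≈ 0.556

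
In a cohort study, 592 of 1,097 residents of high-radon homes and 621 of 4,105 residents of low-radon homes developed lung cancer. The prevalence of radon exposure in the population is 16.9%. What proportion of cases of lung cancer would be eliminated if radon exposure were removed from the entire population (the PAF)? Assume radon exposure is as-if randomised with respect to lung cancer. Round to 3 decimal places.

p₁ = P(outcome | exposed) = 592/1097 = 0.53965
p₀ = P(outcome | unexposed) = 621/4105 = 0.15128
Overall risk P(Y=1) = π·p₁ + (1−π)·p₀ = 0.169×0.53965 + 0.831×0.15128 = 0.21691.
Under exogeneity, PAF = [P(Y=1) − p₀] / P(Y=1).
PAF = (0.21691 − 0.15128) / 0.21691 ≈ 0.3026

PAF ≈ 0.303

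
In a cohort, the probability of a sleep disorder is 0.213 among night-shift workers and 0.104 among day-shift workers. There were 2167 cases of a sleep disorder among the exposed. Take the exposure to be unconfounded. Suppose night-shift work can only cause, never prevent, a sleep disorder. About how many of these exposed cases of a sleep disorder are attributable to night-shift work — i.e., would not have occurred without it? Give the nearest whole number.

Let p₁ = 0.213, p₀ = 0.104.
PN = (p₁ − p₀)/p₁ = (0.213 − 0.104) / 0.213 ≈ 0.51174.
Attributable cases ≈ PN × (exposed cases) = 0.51174 × 2167 ≈ 1108.93.

about 1109 cases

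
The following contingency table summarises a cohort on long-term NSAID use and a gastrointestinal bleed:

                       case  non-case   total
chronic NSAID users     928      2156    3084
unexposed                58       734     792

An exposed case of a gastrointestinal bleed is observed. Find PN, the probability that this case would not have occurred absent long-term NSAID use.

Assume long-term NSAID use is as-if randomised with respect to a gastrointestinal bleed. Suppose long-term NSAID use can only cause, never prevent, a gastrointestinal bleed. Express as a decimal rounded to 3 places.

PN ≈ 0.757

p₁ = P(outcome | exposed) = 928/3084 = 0.30091
p₀ = P(outcome | unexposed) = 58/792 = 0.073232
Under exogeneity and monotonicity, PN = (p₁ − p₀) / p₁.
PN = (0.30091 − 0.073232) / 0.30091 = 0.22768 / 0.30091 ≈ 0.7566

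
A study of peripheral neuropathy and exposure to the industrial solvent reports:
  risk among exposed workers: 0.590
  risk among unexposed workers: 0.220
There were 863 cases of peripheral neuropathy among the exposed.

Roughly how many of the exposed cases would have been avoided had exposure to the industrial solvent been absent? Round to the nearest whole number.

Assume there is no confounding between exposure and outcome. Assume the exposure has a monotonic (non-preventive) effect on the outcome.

about 541 cases

Let p₁ = 0.59, p₀ = 0.22.
PN = (p₁ − p₀)/p₁ = (0.59 − 0.22) / 0.59 ≈ 0.62712.
Attributable cases ≈ PN × (exposed cases) = 0.62712 × 863 ≈ 541.20.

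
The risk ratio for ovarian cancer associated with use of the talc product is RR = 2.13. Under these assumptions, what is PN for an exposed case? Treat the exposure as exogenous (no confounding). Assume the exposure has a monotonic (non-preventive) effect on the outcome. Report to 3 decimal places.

PN ≈ 0.531

Under exogeneity and monotonicity, PN = (RR − 1) / RR = 1 − 1/RR.
PN = (2.13 − 1) / 2.13 = 1.13 / 2.13 ≈ 0.5305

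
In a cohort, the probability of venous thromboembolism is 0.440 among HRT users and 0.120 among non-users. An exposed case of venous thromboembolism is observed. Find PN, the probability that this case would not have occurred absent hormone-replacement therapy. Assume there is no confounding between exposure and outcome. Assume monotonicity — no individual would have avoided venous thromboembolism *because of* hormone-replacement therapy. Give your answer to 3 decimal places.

Let p₁ = 0.44, p₀ = 0.12.
Under exogeneity and monotonicity, PN = (p₁ − p₀) / p₁.
PN = (0.44 − 0.12) / 0.44 = 0.32 / 0.44 ≈ 0.7273

PN ≈ 0.727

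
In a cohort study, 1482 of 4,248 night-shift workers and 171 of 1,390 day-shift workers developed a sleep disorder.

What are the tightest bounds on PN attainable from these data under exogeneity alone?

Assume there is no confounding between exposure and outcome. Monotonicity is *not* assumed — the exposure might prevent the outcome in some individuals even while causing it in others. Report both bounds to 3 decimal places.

0.647 ≤ PN ≤ 1.000

p₁ = P(outcome | exposed) = 1482/4248 = 0.34887
p₀ = P(outcome | unexposed) = 171/1390 = 0.12302
Under exogeneity alone the bounds on PN are max{0,(p₁−p₀)/p₁} ≤ PN ≤ min{1,(1−p₀)/p₁}.
  lower = (p₁ − p₀)/p₁ = 0.22585 / 0.34887 ≈ 0.6474
  upper = min{1, (1 − p₀)/p₁} = 0.87698 / 0.34887 ≈ 2.5138 → capped at 1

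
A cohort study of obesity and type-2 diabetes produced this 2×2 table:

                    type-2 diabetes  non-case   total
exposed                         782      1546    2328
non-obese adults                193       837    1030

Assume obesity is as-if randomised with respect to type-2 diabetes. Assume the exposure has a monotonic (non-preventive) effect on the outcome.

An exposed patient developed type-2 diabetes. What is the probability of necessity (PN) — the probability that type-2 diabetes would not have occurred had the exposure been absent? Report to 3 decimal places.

PN ≈ 0.442

p₁ = P(outcome | exposed) = 782/2328 = 0.33591
p₀ = P(outcome | unexposed) = 193/1030 = 0.18738
Under exogeneity and monotonicity, PN = (p₁ − p₀)/p₁.
PN = (0.33591 − 0.18738) / 0.33591 ≈ 0.4422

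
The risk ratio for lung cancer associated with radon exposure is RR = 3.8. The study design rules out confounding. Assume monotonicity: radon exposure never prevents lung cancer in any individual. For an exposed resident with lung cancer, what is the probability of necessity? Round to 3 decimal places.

Under exogeneity and monotonicity, PN = (RR − 1) / RR = 1 − 1/RR.
PN = (3.8 − 1) / 3.8 = 2.8 / 3.8 ≈ 0.7368

PN ≈ 0.737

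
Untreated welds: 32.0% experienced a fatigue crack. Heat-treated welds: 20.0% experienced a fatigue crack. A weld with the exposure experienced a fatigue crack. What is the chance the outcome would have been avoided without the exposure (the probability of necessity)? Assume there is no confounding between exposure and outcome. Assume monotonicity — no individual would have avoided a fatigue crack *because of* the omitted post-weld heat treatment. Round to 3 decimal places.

PN ≈ 0.375

p₁ = 0.32, p₀ = 0.2.
Under exogeneity and monotonicity, PN = (p₁ − p₀) / p₁.
PN = (0.32 − 0.2) / 0.32 = 0.12 / 0.32 ≈ 0.3750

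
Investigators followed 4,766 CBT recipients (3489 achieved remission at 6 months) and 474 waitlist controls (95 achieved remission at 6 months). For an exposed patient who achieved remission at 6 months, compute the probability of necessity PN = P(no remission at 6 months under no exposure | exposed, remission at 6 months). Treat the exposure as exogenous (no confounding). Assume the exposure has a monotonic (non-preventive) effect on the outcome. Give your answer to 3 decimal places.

PN ≈ 0.726

p₁ = P(outcome | exposed) = 3489/4766 = 0.73206
p₀ = P(outcome | unexposed) = 95/474 = 0.20042
Under exogeneity and monotonicity, PN = (p₁ − p₀) / p₁.
PN = (0.73206 − 0.20042) / 0.73206 = 0.53164 / 0.73206 ≈ 0.7262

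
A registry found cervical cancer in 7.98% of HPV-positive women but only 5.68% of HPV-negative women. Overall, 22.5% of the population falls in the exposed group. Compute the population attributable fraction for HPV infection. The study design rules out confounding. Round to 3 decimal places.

p₁ = 0.0798, p₀ = 0.0568.
Overall risk P(Y=1) = π·p₁ + (1−π)·p₀ = 0.225×0.0798 + 0.775×0.0568 = 0.061975.
Under exogeneity, PAF = [P(Y=1) − p₀] / P(Y=1).
PAF = (0.061975 − 0.0568) / 0.061975 ≈ 0.0835

PAF ≈ 0.084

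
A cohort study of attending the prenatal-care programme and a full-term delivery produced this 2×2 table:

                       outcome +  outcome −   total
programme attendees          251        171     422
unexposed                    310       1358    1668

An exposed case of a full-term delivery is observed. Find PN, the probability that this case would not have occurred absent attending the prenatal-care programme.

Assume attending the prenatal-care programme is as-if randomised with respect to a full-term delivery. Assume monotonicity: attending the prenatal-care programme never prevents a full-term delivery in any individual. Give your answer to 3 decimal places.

p₁ = P(outcome | exposed) = 251/422 = 0.59479
p₀ = P(outcome | unexposed) = 310/1668 = 0.18585
Under exogeneity and monotonicity, PN = (p₁ − p₀) / p₁.
PN = (0.59479 − 0.18585) / 0.59479 = 0.40894 / 0.59479 ≈ 0.6875

PN ≈ 0.688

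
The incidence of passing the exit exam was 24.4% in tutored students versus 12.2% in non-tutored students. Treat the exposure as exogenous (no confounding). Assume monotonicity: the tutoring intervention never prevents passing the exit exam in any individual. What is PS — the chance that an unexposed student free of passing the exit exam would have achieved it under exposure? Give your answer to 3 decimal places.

p₁ = 0.244, p₀ = 0.122.
Under exogeneity and monotonicity, PS = (p₁ − p₀) / (1 − p₀).
PS = (0.244 − 0.122) / (1 − 0.122) = 0.122 / 0.878 ≈ 0.1390

PS ≈ 0.139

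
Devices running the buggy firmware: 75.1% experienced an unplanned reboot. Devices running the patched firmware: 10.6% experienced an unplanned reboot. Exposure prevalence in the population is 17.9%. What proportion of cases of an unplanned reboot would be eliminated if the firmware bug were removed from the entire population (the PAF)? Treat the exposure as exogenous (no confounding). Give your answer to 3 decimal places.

p₁ = 0.751, p₀ = 0.106.
Overall risk P(Y=1) = π·p₁ + (1−π)·p₀ = 0.179×0.751 + 0.821×0.106 = 0.22145.
Under exogeneity, PAF = [P(Y=1) − p₀] / P(Y=1).
PAF = (0.22145 − 0.106) / 0.22145 ≈ 0.5213

PAF ≈ 0.521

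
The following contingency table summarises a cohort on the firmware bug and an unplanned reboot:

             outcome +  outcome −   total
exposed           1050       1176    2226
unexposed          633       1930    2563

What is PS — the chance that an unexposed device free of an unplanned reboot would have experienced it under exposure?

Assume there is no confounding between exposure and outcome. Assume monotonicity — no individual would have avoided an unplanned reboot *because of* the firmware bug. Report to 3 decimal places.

PS ≈ 0.298

p₁ = P(outcome | exposed) = 1050/2226 = 0.4717
p₀ = P(outcome | unexposed) = 633/2563 = 0.24698
Under exogeneity and monotonicity, PS = (p₁ − p₀)/(1 − p₀).
PS = (0.4717 − 0.24698) / 0.75302 ≈ 0.2984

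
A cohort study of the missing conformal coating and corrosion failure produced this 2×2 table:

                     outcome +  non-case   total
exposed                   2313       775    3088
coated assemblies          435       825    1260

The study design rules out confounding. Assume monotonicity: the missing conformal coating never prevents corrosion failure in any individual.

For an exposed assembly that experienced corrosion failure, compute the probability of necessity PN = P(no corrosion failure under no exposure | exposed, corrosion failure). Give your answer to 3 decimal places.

PN ≈ 0.539

p₁ = P(outcome | exposed) = 2313/3088 = 0.74903
p₀ = P(outcome | unexposed) = 435/1260 = 0.34524
Under exogeneity and monotonicity, PN = (p₁ − p₀)/p₁.
PN = (0.74903 − 0.34524) / 0.74903 ≈ 0.5391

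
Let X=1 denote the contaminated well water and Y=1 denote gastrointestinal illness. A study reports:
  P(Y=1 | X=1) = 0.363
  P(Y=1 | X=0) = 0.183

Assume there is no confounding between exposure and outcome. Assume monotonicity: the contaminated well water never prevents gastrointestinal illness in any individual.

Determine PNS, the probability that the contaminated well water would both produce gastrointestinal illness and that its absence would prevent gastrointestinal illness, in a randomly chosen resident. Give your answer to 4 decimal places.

PNS ≈ 0.1800

Let p₁ = 0.363, p₀ = 0.183.
Under exogeneity and monotonicity, PNS = p₁ − p₀.
PNS = 0.363 − 0.183 = 0.18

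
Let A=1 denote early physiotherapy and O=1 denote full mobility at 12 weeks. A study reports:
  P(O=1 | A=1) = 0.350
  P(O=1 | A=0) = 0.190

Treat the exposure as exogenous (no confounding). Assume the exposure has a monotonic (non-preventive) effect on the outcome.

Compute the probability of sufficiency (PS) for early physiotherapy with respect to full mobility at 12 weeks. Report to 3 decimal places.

PS ≈ 0.198

Let p₁ = 0.35, p₀ = 0.19.
Under exogeneity and monotonicity, PS = (p₁ − p₀) / (1 − p₀).
PS = (0.35 − 0.19) / (1 − 0.19) = 0.16 / 0.81 ≈ 0.1975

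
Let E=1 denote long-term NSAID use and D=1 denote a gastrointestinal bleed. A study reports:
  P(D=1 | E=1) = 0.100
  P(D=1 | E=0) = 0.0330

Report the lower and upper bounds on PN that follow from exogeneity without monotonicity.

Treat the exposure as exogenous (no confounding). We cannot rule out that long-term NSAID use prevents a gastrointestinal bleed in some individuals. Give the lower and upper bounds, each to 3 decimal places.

Let p₁ = 0.1, p₀ = 0.033.
Under exogeneity alone the bounds on PN are max{0,(p₁−p₀)/p₁} ≤ PN ≤ min{1,(1−p₀)/p₁}.
  lower = (p₁ − p₀)/p₁ = 0.067 / 0.1 ≈ 0.6700
  upper = min{1, (1 − p₀)/p₁} = 0.967 / 0.1 ≈ 9.6700 → capped at 1

0.670 ≤ PN ≤ 1.000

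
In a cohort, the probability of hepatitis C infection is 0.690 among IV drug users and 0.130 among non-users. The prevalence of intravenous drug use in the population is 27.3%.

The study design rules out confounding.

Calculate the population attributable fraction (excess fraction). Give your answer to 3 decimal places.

Let p₁ = 0.69, p₀ = 0.13.
Overall risk P(Y=1) = π·p₁ + (1−π)·p₀ = 0.273×0.69 + 0.727×0.13 = 0.28288.
Under exogeneity, PAF = [P(Y=1) − p₀] / P(Y=1).
PAF = (0.28288 − 0.13) / 0.28288 ≈ 0.5404

PAF ≈ 0.540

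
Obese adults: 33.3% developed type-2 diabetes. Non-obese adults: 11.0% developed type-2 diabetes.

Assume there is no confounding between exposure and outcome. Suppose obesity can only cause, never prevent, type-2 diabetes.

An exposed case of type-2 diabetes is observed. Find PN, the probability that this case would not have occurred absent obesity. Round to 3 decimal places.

PN ≈ 0.670

p₁ = 0.333, p₀ = 0.11.
Under exogeneity and monotonicity, PN = (p₁ − p₀) / p₁.
PN = (0.333 − 0.11) / 0.333 = 0.223 / 0.333 ≈ 0.6697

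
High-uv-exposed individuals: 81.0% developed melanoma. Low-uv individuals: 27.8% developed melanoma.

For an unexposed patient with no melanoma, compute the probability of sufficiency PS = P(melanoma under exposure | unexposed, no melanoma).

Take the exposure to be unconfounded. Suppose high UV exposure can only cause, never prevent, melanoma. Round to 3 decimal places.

p₁ = 0.81, p₀ = 0.278.
Under exogeneity and monotonicity, PS = (p₁ − p₀) / (1 − p₀).
PS = (0.81 − 0.278) / (1 − 0.278) = 0.532 / 0.722 ≈ 0.7368

PS ≈ 0.737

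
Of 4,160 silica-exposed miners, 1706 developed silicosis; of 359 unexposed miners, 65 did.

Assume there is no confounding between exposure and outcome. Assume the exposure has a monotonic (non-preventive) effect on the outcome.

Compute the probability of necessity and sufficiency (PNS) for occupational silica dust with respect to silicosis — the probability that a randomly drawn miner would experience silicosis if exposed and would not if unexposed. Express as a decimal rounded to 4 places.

PNS ≈ 0.2290

p₁ = P(outcome | exposed) = 1706/4160 = 0.4101
p₀ = P(outcome | unexposed) = 65/359 = 0.18106
Under exogeneity and monotonicity, PNS = p₁ − p₀.
PNS = 0.4101 − 0.18106 = 0.22904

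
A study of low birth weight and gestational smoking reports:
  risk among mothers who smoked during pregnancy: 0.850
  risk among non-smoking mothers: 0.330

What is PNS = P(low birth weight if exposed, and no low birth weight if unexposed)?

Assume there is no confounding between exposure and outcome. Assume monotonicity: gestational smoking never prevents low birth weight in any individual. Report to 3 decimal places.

Let p₁ = 0.85, p₀ = 0.33.
Under exogeneity and monotonicity, PNS = p₁ − p₀.
PNS = 0.85 − 0.33 = 0.52

PNS ≈ 0.520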